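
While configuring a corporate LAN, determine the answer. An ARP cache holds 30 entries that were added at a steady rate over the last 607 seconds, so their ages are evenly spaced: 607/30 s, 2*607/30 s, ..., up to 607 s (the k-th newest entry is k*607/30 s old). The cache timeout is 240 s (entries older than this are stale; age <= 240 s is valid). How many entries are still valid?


Ages are k * 607/30 s for k = 1..30 (spacing = 20.2333 s).
Entry k is valid iff k * 607/30 <= 240 iff k <= 30 * 240 / 607 = 11.8616
n_valid = floor(11.8616) = 11
(n_stale = 30 - 11 = 19)

11


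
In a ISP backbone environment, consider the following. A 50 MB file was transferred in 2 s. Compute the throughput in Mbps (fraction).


Given: file = 50 MB, time = 2 s
File in Mb = 50 * 8 = 400 Mb
Throughput = 400 / 2 Mbps
Throughput = 200 Mbps

200


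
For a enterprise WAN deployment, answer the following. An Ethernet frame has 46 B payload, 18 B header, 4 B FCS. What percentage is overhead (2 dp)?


Given: payload = 46 B, header = 18 B, trailer = 4 B
Overhead bytes = header + trailer = 18 + 4 = 22
Total frame = payload + overhead = 46 + 22 = 68
Overhead % = 22 / 68 * 100 = 32.3529% -> 32.35% (2 dp)

32.35


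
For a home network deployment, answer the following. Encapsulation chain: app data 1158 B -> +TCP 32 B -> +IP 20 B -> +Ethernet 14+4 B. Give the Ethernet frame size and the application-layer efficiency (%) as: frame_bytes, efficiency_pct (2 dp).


TCP segment = 1158 + 32 = 1190 B
IP packet = 1190 + 20 = 1210 B
Ethernet frame = 1210 + 14 + 4 = 1228 B
Efficiency = app / frame = 1158 / 1228 = 0.942997 = 94.2997% -> 94.30% (2 dp)

1228, 94.30


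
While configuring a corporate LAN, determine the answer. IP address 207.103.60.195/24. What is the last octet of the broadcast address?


Given: IP = 207.103.60.195, prefix = /24
Host bits = 32 - 24 = 8
Network last octet = 195 AND mask = 0
Host part size = 2^8 - 1 = 255
Broadcast last octet = 0 OR 255 = 255

255


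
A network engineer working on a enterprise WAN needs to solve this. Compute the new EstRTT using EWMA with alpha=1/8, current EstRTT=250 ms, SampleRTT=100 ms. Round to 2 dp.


Given: EstRTT = 250 ms, SampleRTT = 100 ms, alpha = 1/8
New EstRTT = (1 - alpha) * EstRTT + alpha * SampleRTT
(7/8) * 250 = 218.75
(1/8) * 100 = 12.5
New EstRTT = 218.75 + 12.5 = 231.25 ms -> 231.25 ms (2 dp)

231.25


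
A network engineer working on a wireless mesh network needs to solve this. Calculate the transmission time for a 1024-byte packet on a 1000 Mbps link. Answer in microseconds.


Given: packet = 1024 bytes, bandwidth = 1000 Mbps
Packet in bits = 1024 * 8 = 8192 bits
Bandwidth = 1000 * 10^6 = 1000000000 bps
Time = 8192 / 1000000000 seconds
Time in us = 8192 * 10^6 / 1000000000 = 8.192

8.192


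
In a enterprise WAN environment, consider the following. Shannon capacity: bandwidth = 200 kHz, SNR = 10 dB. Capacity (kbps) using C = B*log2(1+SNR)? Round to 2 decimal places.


Given: B = 200 kHz, SNR = 10 dB
SNR linear = 10^(10/10) = 10
1 + SNR = 11
log2(11) = 3.4594316186
C = 200 * 1000 * 3.4594316186 = 691886.3237 bps
C = 691.886324 kbps -> 691.89 kbps (2 dp)

691.89


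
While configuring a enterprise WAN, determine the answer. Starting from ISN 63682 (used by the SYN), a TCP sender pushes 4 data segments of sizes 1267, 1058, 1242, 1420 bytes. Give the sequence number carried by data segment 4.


The SYN occupies sequence number ISN = 63682, so the first data byte is ISN + 1 = 63683.
SEQ of data segment i = (ISN + 1) + sum of payload sizes of segments 1..i-1.
Segment 1: SEQ = 63683, payload = 1267 bytes
Segment 2: SEQ = 64950, payload = 1058 bytes
Segment 3: SEQ = 66008, payload = 1242 bytes
Segment 4: SEQ = 67250, payload = 1420 bytes
SEQ of segment 4 = 63683 + 1267 + 1058 + 1242 = 67250

67250


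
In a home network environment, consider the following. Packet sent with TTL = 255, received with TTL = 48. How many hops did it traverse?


Given: initial TTL = 255, received TTL = 48
Hops = initial TTL - received TTL
Hops = 255 - 48 = 207

207


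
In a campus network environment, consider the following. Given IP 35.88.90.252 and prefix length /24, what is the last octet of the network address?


Given: IP = 35.88.90.252, prefix = /24
Subnet mask = 255.255.255.0
Last octet of IP: 252
Last octet of mask: 0
Network last octet = 252 AND 0 = 0

0


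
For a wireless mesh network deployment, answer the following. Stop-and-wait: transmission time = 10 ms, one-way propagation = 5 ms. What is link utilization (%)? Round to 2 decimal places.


Given: Ttrans = 10 ms, Tprop = 5 ms
RTT = 2 * Tprop = 2 * 5 = 10 ms
U = Ttrans / (Ttrans + RTT)
U = 10 / (10 + 10)
U = 10 / 20 = 0.5
U% = 50.00%

50.00


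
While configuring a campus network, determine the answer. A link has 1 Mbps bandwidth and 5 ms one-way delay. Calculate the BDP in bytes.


Given: bandwidth = 1 Mbps, delay = 5 ms
BDP in bits = 1 * 10^6 * 5 / 1000
BDP in bits = 5000
BDP in bytes = 5000 / 8 = 625

625


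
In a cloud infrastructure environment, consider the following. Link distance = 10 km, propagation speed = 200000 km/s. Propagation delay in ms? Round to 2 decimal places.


Given: distance = 10 km, speed = 200000 km/s
Delay = distance / speed = 10 / 200000 seconds
Delay in ms = 10 * 1000 / 200000
Delay = 0.0500 ms
Rounded to 2 dp = 0.05 ms

0.05


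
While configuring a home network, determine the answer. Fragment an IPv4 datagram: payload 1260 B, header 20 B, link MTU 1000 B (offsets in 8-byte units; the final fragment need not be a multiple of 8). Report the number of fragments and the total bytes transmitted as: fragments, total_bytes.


Max data per non-final fragment = floor((MTU - header)/8)*8 = floor((1000 - 20)/8)*8 = floor(980/8)*8 = 976 B
Final fragment needs no 8-byte alignment: it can carry up to MTU - header = 980 B
Non-final fragments needed = ceil((payload - 980) / 976) = ceil(280/976) = ceil(0.2869) = 1
Number of fragments = 1 + 1 = 2
Fragment sizes (data): 1 * 976 B + 284 B (last, 284 <= 980 OK)
Total bytes sent = payload + n_frags * header = 1260 + 2*20 = 1260 + 40 = 1300 B

2, 1300


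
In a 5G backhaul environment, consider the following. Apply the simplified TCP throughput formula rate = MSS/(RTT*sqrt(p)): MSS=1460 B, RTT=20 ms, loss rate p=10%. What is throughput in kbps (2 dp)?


Given: MSS = 1460 bytes, RTT = 20 ms, loss = 10%
RTT in seconds = 20 / 1000 = 0.02
Loss rate = 10% = 0.1
sqrt(loss) = sqrt(0.1) = 0.316227766017
Throughput (bytes/s) = 1460 / (0.02 * 0.316227766017) = 230846.2692
Throughput (kbps) = 230846.2692 * 8 / 1000 = 1846.770154 -> 1846.77 kbps (2 dp)

1846.77


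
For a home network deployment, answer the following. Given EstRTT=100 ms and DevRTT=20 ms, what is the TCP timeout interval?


Given: EstRTT = 100 ms, DevRTT = 20 ms
Timeout = EstRTT + 4 * DevRTT
4 * DevRTT = 4 * 20 = 80
Timeout = 100 + 80 = 180 ms

180


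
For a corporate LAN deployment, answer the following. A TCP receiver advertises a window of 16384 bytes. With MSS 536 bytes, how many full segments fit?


Given: RWND = 16384 bytes, MSS = 536 bytes
Full segments = floor(RWND / MSS)
Full segments = floor(16384 / 536)
Full segments = floor(30.5672) = 30

30


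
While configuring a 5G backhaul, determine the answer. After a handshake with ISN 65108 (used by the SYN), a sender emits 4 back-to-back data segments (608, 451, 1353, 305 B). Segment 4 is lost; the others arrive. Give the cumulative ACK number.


SYN uses sequence number 65108; first data byte = ISN + 1 = 65109.
Segment 1: SEQ = 65109, len = 608 B, covers [65109, 65716]
Segment 2: SEQ = 65717, len = 451 B, covers [65717, 66167]
Segment 3: SEQ = 66168, len = 1353 B, covers [66168, 67520]
Segment 4: SEQ = 67521, len = 305 B, covers [67521, 67825] [LOST]
In-order data received: bytes [65109, 67520] (segments 1..3).
Segment 4 missing -> gap begins at byte 67521.
Cumulative ACK = next expected in-order byte = 65109 + 608 + 451 + 1353 = 67521

67521


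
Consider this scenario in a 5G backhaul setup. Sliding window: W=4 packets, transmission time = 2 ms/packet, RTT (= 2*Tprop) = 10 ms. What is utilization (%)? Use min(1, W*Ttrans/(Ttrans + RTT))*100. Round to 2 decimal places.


Given: W = 4, Ttrans = 2 ms, RTT = 10 ms (= 2 * Tprop, Tprop = 5 ms)
Cycle time = Ttrans + RTT = 2 + 10 = 12 ms (first packet sent until its ACK returns)
W * Ttrans = 4 * 2 = 8 ms of sending per cycle
W * Ttrans / (Ttrans + RTT) = 8 / 12 = 0.666667
U = min(1, 0.666667) = 0.666667
U% = 66.67%

66.67


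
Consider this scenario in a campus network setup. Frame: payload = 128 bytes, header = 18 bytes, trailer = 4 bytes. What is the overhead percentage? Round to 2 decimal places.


Given: payload = 128 B, header = 18 B, trailer = 4 B
Overhead bytes = header + trailer = 18 + 4 = 22
Total frame = payload + overhead = 128 + 22 = 150
Overhead % = 22 / 150 * 100 = 14.6667% -> 14.67% (2 dp)

14.67


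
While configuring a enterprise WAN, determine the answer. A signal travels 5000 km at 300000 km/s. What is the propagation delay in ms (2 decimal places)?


Given: distance = 5000 km, speed = 300000 km/s
Delay = distance / speed = 5000 / 300000 seconds
Delay in ms = 5000 * 1000 / 300000
Delay = 16.6667 ms
Rounded to 2 dp = 16.67 ms

16.67


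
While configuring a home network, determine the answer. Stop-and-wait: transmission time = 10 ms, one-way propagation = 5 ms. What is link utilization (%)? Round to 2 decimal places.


Given: Ttrans = 10 ms, Tprop = 5 ms
RTT = 2 * Tprop = 2 * 5 = 10 ms
U = Ttrans / (Ttrans + RTT)
U = 10 / (10 + 10)
U = 10 / 20 = 0.5
U% = 50.00%

50.00


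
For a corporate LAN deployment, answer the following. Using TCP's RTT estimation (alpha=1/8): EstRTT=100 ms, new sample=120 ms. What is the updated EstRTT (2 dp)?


Given: EstRTT = 100 ms, SampleRTT = 120 ms, alpha = 1/8
New EstRTT = (1 - alpha) * EstRTT + alpha * SampleRTT
(7/8) * 100 = 87.5
(1/8) * 120 = 15
New EstRTT = 87.5 + 15 = 102.5 ms -> 102.50 ms (2 dp)

102.50


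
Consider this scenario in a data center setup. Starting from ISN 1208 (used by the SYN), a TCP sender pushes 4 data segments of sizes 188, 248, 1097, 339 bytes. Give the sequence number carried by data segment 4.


The SYN occupies sequence number ISN = 1208, so the first data byte is ISN + 1 = 1209.
SEQ of data segment i = (ISN + 1) + sum of payload sizes of segments 1..i-1.
Segment 1: SEQ = 1209, payload = 188 bytes
Segment 2: SEQ = 1397, payload = 248 bytes
Segment 3: SEQ = 1645, payload = 1097 bytes
Segment 4: SEQ = 2742, payload = 339 bytes
SEQ of segment 4 = 1209 + 188 + 248 + 1097 = 2742

2742


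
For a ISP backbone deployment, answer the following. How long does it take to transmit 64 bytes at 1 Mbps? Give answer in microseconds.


Given: packet = 64 bytes, bandwidth = 1 Mbps
Packet in bits = 64 * 8 = 512 bits
Bandwidth = 1 * 10^6 = 1000000 bps
Time = 512 / 1000000 seconds
Time in us = 512 * 10^6 / 1000000 = 512

512


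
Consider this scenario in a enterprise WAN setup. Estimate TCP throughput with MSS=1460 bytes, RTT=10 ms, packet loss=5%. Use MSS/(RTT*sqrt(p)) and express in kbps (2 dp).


Given: MSS = 1460 bytes, RTT = 10 ms, loss = 5%
RTT in seconds = 10 / 1000 = 0.01
Loss rate = 5% = 0.05
sqrt(loss) = sqrt(0.05) = 0.223606797750
Throughput (bytes/s) = 1460 / (0.01 * 0.223606797750) = 652931.8494
Throughput (kbps) = 652931.8494 * 8 / 1000 = 5223.454795 -> 5223.45 kbps (2 dp)

5223.45


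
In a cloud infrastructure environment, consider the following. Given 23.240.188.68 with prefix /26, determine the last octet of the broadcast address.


Given: IP = 23.240.188.68, prefix = /26
Host bits = 32 - 26 = 6
Network last octet = 68 AND mask = 64
Host part size = 2^6 - 1 = 63
Broadcast last octet = 64 OR 63 = 127

127


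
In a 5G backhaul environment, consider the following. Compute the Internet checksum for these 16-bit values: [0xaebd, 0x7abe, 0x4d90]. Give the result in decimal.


Given words: [0xaebd, 0x7abe, 0x4d90]
Step 1: Sum all words
Raw sum = 44733 + 31422 + 19856 = 96011
Step 2: Fold carry: (30475 + 1) = 30476
One's complement = ~30476 & 0xFFFF = 35059

35059


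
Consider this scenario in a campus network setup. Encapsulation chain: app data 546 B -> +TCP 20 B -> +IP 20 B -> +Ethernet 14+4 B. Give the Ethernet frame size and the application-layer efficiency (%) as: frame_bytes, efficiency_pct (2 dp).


TCP segment = 546 + 20 = 566 B
IP packet = 566 + 20 = 586 B
Ethernet frame = 586 + 14 + 4 = 604 B
Efficiency = app / frame = 546 / 604 = 0.903974 = 90.3974% -> 90.40% (2 dp)

604, 90.40


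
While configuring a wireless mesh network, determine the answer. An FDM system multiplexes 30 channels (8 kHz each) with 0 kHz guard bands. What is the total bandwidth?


Given: 30 channels, 8 kHz each, guard = 0 kHz
Channel bandwidth = 30 * 8 = 240 kHz
Guard bands = 29 gaps * 0 kHz = 0 kHz
Total = 240 + 0 = 240 kHz

240


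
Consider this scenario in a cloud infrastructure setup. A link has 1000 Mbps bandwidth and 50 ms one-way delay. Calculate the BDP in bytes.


Given: bandwidth = 1000 Mbps, delay = 50 ms
BDP in bits = 1000 * 10^6 * 50 / 1000
BDP in bits = 50000000
BDP in bytes = 50000000 / 8 = 6250000

6250000


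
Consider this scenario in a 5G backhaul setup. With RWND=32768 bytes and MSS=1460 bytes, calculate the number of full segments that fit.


Given: RWND = 32768 bytes, MSS = 1460 bytes
Full segments = floor(RWND / MSS)
Full segments = floor(32768 / 1460)
Full segments = floor(22.4438) = 22

22


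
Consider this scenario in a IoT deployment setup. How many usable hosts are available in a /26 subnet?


Given: subnet mask /26
Host bits = 32 - 26 = 6
Total addresses = 2^6 = 64
Usable hosts = 64 - 2 (network + broadcast) = 62

62


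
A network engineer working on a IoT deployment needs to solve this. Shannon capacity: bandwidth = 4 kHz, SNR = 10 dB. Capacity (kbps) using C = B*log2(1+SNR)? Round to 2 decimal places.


Given: B = 4 kHz, SNR = 10 dB
SNR linear = 10^(10/10) = 10
1 + SNR = 11
log2(11) = 3.4594316186
C = 4 * 1000 * 3.4594316186 = 13837.7265 bps
C = 13.837726 kbps -> 13.84 kbps (2 dp)

13.84


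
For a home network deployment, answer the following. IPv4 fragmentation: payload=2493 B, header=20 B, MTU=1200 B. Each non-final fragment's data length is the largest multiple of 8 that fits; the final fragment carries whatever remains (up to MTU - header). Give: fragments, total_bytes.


Max data per non-final fragment = floor((MTU - header)/8)*8 = floor((1200 - 20)/8)*8 = floor(1180/8)*8 = 1176 B
Final fragment needs no 8-byte alignment: it can carry up to MTU - header = 1180 B
Non-final fragments needed = ceil((payload - 1180) / 1176) = ceil(1313/1176) = ceil(1.1165) = 2
Number of fragments = 2 + 1 = 3
Fragment sizes (data): 2 * 1176 B + 141 B (last, 141 <= 1180 OK)
Total bytes sent = payload + n_frags * header = 2493 + 3*20 = 2493 + 60 = 2553 B

3, 2553


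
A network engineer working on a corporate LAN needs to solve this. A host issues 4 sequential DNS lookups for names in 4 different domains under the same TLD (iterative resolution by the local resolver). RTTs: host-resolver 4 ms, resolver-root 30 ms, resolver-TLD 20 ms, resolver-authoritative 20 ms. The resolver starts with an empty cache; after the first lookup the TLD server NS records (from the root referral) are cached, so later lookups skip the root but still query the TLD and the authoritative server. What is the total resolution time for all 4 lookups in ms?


Lookup 1 (cold cache): local + root + TLD + auth = 4 + 30 + 20 + 20 = 74 ms
Lookups 2..4 (TLD NS cached -> skip root; new domain -> still ask TLD and auth): local + TLD + auth = 4 + 20 + 20 = 44 ms each
Remaining 3 lookups: 3 * 44 = 132 ms
Total = 74 + 132 = 206 ms

206


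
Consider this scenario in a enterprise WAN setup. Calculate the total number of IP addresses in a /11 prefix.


Given: CIDR prefix /11
Host bits = 32 - 11 = 21
Total addresses = 2^21 = 2097152

2097152


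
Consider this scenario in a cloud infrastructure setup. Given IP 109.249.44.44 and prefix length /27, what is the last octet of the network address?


Given: IP = 109.249.44.44, prefix = /27
Subnet mask = 255.255.255.224
Last octet of IP: 44
Last octet of mask: 224
Network last octet = 44 AND 224 = 32

32


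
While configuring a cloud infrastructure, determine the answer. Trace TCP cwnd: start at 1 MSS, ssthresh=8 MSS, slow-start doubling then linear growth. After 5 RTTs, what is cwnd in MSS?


RTT 0: cwnd = 1 MSS (initial)
RTT 1: cwnd = 2 MSS (slow start, doubled)
RTT 2: cwnd = 4 MSS (slow start, doubled)
RTT 3: cwnd = 8 MSS (slow start, doubled)
RTT 4: cwnd = 9 MSS (congestion avoidance, +1)
RTT 5: cwnd = 10 MSS (congestion avoidance, +1)

10


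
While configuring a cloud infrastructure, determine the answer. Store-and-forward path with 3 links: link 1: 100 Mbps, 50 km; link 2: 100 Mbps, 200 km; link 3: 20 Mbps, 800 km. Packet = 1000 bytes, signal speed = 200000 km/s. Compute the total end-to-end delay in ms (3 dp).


Packet = 1000 bytes = 8000 bits. Store-and-forward: sum (t_trans + t_prop) per link.
Link 1: t_trans = 8000/(100*10^6) s = 0.0800 ms; t_prop = 50/200000 s = 0.2500 ms; subtotal = 0.3300 ms
Link 2: t_trans = 8000/(100*10^6) s = 0.0800 ms; t_prop = 200/200000 s = 1.0000 ms; subtotal = 1.0800 ms
Link 3: t_trans = 8000/(20*10^6) s = 0.4000 ms; t_prop = 800/200000 s = 4.0000 ms; subtotal = 4.4000 ms
End-to-end = 0.3300 + 1.0800 + 4.4000 = 5.8100 ms -> 5.810 ms (3 dp)

5.810


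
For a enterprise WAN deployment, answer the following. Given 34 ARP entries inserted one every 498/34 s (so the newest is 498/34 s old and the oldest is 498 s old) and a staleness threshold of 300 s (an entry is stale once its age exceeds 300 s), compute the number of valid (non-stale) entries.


Ages are k * 498/34 s for k = 1..34 (spacing = 14.6471 s).
Entry k is valid iff k * 498/34 <= 300 iff k <= 34 * 300 / 498 = 20.4819
n_valid = floor(20.4819) = 20
(n_stale = 34 - 20 = 14)

20


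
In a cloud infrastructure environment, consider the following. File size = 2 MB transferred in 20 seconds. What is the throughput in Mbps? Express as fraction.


Given: file = 2 MB, time = 20 s
File in Mb = 2 * 8 = 16 Mb
Throughput = 16 / 20 Mbps
Throughput = 4/5 Mbps

4/5


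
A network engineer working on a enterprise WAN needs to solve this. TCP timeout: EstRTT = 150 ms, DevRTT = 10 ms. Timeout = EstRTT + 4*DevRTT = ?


Given: EstRTT = 150 ms, DevRTT = 10 ms
Timeout = EstRTT + 4 * DevRTT
4 * DevRTT = 4 * 10 = 40
Timeout = 150 + 40 = 190 ms

190


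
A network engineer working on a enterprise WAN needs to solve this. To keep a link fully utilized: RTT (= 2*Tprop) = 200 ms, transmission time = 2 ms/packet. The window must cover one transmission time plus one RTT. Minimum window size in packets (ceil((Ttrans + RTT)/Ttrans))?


Given: Ttrans = 2 ms, RTT = 200 ms (= 2 * Tprop, Tprop = 100 ms)
Time until first ACK returns = Ttrans + RTT = 2 + 200 = 202 ms
Need W * Ttrans >= Ttrans + RTT  ->  W >= (Ttrans + RTT) / Ttrans
(Ttrans + RTT) / Ttrans = 202 / 2 = 101
W_min = ceil(101) = 101

101


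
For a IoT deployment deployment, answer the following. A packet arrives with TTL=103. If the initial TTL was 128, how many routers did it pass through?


Given: initial TTL = 128, received TTL = 103
Hops = initial TTL - received TTL
Hops = 128 - 103 = 25

25


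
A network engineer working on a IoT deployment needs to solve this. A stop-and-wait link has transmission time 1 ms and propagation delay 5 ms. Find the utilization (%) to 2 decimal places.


Given: Ttrans = 1 ms, Tprop = 5 ms
RTT = 2 * Tprop = 2 * 5 = 10 ms
U = Ttrans / (Ttrans + RTT)
U = 1 / (1 + 10)
U = 1 / 11 = 0.090909
U% = 9.09%

9.09


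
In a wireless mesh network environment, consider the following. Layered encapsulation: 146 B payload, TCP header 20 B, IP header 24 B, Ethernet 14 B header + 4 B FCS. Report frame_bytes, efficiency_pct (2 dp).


TCP segment = 146 + 20 = 166 B
IP packet = 166 + 24 = 190 B
Ethernet frame = 190 + 14 + 4 = 208 B
Efficiency = app / frame = 146 / 208 = 0.701923 = 70.1923% -> 70.19% (2 dp)

208, 70.19


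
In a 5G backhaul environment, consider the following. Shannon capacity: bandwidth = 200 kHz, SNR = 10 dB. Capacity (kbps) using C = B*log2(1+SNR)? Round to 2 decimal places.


Given: B = 200 kHz, SNR = 10 dB
SNR linear = 10^(10/10) = 10
1 + SNR = 11
log2(11) = 3.4594316186
C = 200 * 1000 * 3.4594316186 = 691886.3237 bps
C = 691.886324 kbps -> 691.89 kbps (2 dp)

691.89


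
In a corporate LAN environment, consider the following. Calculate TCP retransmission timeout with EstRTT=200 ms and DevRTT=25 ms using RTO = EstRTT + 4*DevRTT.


Given: EstRTT = 200 ms, DevRTT = 25 ms
Timeout = EstRTT + 4 * DevRTT
4 * DevRTT = 4 * 25 = 100
Timeout = 200 + 100 = 300 ms

300


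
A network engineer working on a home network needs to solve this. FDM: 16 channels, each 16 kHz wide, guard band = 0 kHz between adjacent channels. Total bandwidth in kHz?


Given: 16 channels, 16 kHz each, guard = 0 kHz
Channel bandwidth = 16 * 16 = 256 kHz
Guard bands = 15 gaps * 0 kHz = 0 kHz
Total = 256 + 0 = 256 kHz

256


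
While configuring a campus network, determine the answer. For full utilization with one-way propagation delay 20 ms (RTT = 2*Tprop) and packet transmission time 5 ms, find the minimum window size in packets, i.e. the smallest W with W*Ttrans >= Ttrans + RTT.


Given: Ttrans = 5 ms, RTT = 40 ms (= 2 * Tprop, Tprop = 20 ms)
Time until first ACK returns = Ttrans + RTT = 5 + 40 = 45 ms
Need W * Ttrans >= Ttrans + RTT  ->  W >= (Ttrans + RTT) / Ttrans
(Ttrans + RTT) / Ttrans = 45 / 5 = 9
W_min = ceil(9) = 9

9


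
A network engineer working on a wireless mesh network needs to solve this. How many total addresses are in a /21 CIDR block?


Given: CIDR prefix /21
Host bits = 32 - 21 = 11
Total addresses = 2^11 = 2048

2048


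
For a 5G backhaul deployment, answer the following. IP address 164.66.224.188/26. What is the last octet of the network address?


Given: IP = 164.66.224.188, prefix = /26
Subnet mask = 255.255.255.192
Last octet of IP: 188
Last octet of mask: 192
Network last octet = 188 AND 192 = 128

128


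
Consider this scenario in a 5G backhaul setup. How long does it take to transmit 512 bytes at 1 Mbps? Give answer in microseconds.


Given: packet = 512 bytes, bandwidth = 1 Mbps
Packet in bits = 512 * 8 = 4096 bits
Bandwidth = 1 * 10^6 = 1000000 bps
Time = 4096 / 1000000 seconds
Time in us = 4096 * 10^6 / 1000000 = 4096

4096


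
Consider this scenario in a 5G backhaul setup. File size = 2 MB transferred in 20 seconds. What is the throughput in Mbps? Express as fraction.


Given: file = 2 MB, time = 20 s
File in Mb = 2 * 8 = 16 Mb
Throughput = 16 / 20 Mbps
Throughput = 4/5 Mbps

4/5


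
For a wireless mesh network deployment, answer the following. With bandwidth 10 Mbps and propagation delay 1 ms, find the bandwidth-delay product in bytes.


Given: bandwidth = 10 Mbps, delay = 1 ms
BDP in bits = 10 * 10^6 * 1 / 1000
BDP in bits = 10000
BDP in bytes = 10000 / 8 = 1250

1250


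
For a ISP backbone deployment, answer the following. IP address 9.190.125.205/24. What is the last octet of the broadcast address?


Given: IP = 9.190.125.205, prefix = /24
Host bits = 32 - 24 = 8
Network last octet = 205 AND mask = 0
Host part size = 2^8 - 1 = 255
Broadcast last octet = 0 OR 255 = 255

255


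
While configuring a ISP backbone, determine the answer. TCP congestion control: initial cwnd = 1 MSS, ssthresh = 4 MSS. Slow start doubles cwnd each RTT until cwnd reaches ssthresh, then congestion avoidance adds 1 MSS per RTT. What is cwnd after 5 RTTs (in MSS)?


RTT 0: cwnd = 1 MSS (initial)
RTT 1: cwnd = 2 MSS (slow start, doubled)
RTT 2: cwnd = 4 MSS (slow start, doubled)
RTT 3: cwnd = 5 MSS (congestion avoidance, +1)
RTT 4: cwnd = 6 MSS (congestion avoidance, +1)
RTT 5: cwnd = 7 MSS (congestion avoidance, +1)

7


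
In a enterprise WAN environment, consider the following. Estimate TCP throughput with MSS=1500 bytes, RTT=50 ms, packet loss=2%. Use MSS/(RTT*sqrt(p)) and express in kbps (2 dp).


Given: MSS = 1500 bytes, RTT = 50 ms, loss = 2%
RTT in seconds = 50 / 1000 = 0.05
Loss rate = 2% = 0.02
sqrt(loss) = sqrt(0.02) = 0.141421356237
Throughput (bytes/s) = 1500 / (0.05 * 0.141421356237) = 212132.0344
Throughput (kbps) = 212132.0344 * 8 / 1000 = 1697.056275 -> 1697.06 kbps (2 dp)

1697.06


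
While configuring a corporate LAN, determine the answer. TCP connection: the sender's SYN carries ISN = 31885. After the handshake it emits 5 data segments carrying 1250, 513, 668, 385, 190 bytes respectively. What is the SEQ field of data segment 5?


The SYN occupies sequence number ISN = 31885, so the first data byte is ISN + 1 = 31886.
SEQ of data segment i = (ISN + 1) + sum of payload sizes of segments 1..i-1.
Segment 1: SEQ = 31886, payload = 1250 bytes
Segment 2: SEQ = 33136, payload = 513 bytes
Segment 3: SEQ = 33649, payload = 668 bytes
Segment 4: SEQ = 34317, payload = 385 bytes
Segment 5: SEQ = 34702, payload = 190 bytes
SEQ of segment 5 = 31886 + 1250 + 513 + 668 + 385 = 34702

34702


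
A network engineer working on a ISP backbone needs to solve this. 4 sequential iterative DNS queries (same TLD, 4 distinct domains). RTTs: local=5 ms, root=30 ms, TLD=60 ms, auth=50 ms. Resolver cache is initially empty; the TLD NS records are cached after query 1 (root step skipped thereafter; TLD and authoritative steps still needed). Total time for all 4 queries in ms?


Lookup 1 (cold cache): local + root + TLD + auth = 5 + 30 + 60 + 50 = 145 ms
Lookups 2..4 (TLD NS cached -> skip root; new domain -> still ask TLD and auth): local + TLD + auth = 5 + 60 + 50 = 115 ms each
Remaining 3 lookups: 3 * 115 = 345 ms
Total = 145 + 345 = 490 ms

490


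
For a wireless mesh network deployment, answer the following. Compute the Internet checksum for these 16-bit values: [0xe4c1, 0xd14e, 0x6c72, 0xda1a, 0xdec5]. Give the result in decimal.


Given words: [0xe4c1, 0xd14e, 0x6c72, 0xda1a, 0xdec5]
Step 1: Sum all words
Raw sum = 58561 + 53582 + 27762 + 55834 + 57029 = 252768
Step 2: Fold carry: (56160 + 3) = 56163
One's complement = ~56163 & 0xFFFF = 9372

9372


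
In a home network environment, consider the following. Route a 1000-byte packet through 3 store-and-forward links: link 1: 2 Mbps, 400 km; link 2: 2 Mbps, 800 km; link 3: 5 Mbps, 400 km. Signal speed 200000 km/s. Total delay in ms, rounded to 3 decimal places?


Packet = 1000 bytes = 8000 bits. Store-and-forward: sum (t_trans + t_prop) per link.
Link 1: t_trans = 8000/(2*10^6) s = 4.0000 ms; t_prop = 400/200000 s = 2.0000 ms; subtotal = 6.0000 ms
Link 2: t_trans = 8000/(2*10^6) s = 4.0000 ms; t_prop = 800/200000 s = 4.0000 ms; subtotal = 8.0000 ms
Link 3: t_trans = 8000/(5*10^6) s = 1.6000 ms; t_prop = 400/200000 s = 2.0000 ms; subtotal = 3.6000 ms
End-to-end = 6.0000 + 8.0000 + 3.6000 = 17.6000 ms -> 17.600 ms (3 dp)

17.600


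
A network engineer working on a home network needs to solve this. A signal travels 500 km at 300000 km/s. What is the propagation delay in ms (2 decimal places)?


Given: distance = 500 km, speed = 300000 km/s
Delay = distance / speed = 500 / 300000 seconds
Delay in ms = 500 * 1000 / 300000
Delay = 1.6667 ms
Rounded to 2 dp = 1.67 ms

1.67


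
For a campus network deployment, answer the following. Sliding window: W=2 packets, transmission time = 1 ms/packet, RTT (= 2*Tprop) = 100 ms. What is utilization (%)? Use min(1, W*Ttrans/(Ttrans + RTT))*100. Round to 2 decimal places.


Given: W = 2, Ttrans = 1 ms, RTT = 100 ms (= 2 * Tprop, Tprop = 50 ms)
Cycle time = Ttrans + RTT = 1 + 100 = 101 ms (first packet sent until its ACK returns)
W * Ttrans = 2 * 1 = 2 ms of sending per cycle
W * Ttrans / (Ttrans + RTT) = 2 / 101 = 0.019802
U = min(1, 0.019802) = 0.019802
U% = 1.98%

1.98


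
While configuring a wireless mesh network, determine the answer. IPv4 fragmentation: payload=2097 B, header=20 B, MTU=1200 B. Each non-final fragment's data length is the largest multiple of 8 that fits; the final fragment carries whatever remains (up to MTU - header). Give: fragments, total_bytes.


Max data per non-final fragment = floor((MTU - header)/8)*8 = floor((1200 - 20)/8)*8 = floor(1180/8)*8 = 1176 B
Final fragment needs no 8-byte alignment: it can carry up to MTU - header = 1180 B
Non-final fragments needed = ceil((payload - 1180) / 1176) = ceil(917/1176) = ceil(0.7798) = 1
Number of fragments = 1 + 1 = 2
Fragment sizes (data): 1 * 1176 B + 921 B (last, 921 <= 1180 OK)
Total bytes sent = payload + n_frags * header = 2097 + 2*20 = 2097 + 40 = 2137 B

2, 2137


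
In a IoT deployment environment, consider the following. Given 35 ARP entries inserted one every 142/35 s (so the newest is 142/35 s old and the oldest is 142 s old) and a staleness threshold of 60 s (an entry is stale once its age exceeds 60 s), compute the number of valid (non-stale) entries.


Ages are k * 142/35 s for k = 1..35 (spacing = 4.0571 s).
Entry k is valid iff k * 142/35 <= 60 iff k <= 35 * 60 / 142 = 14.7887
n_valid = floor(14.7887) = 14
(n_stale = 35 - 14 = 21)

14


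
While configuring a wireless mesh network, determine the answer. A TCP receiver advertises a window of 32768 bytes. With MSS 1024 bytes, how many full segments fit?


Given: RWND = 32768 bytes, MSS = 1024 bytes
Full segments = floor(RWND / MSS)
Full segments = floor(32768 / 1024)
Full segments = floor(32.0) = 32

32


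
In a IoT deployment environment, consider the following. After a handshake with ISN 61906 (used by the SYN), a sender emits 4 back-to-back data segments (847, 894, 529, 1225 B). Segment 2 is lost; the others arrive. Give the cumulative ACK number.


SYN uses sequence number 61906; first data byte = ISN + 1 = 61907.
Segment 1: SEQ = 61907, len = 847 B, covers [61907, 62753]
Segment 2: SEQ = 62754, len = 894 B, covers [62754, 63647] [LOST]
Segment 3: SEQ = 63648, len = 529 B, covers [63648, 64176]
Segment 4: SEQ = 64177, len = 1225 B, covers [64177, 65401]
In-order data received: bytes [61907, 62753] (segments 1..1).
Segment 2 missing -> gap begins at byte 62754; later segments buffered out of order.
Cumulative ACK = next expected in-order byte = 61907 + 847 = 62754

62754


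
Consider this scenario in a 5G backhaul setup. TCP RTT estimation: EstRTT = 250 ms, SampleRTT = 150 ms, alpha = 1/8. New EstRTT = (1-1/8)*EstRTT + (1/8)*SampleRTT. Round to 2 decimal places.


Given: EstRTT = 250 ms, SampleRTT = 150 ms, alpha = 1/8
New EstRTT = (1 - alpha) * EstRTT + alpha * SampleRTT
(7/8) * 250 = 218.75
(1/8) * 150 = 18.75
New EstRTT = 218.75 + 18.75 = 237.5 ms -> 237.50 ms (2 dp)

237.50


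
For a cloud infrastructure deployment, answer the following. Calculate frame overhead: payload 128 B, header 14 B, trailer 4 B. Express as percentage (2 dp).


Given: payload = 128 B, header = 14 B, trailer = 4 B
Overhead bytes = header + trailer = 14 + 4 = 18
Total frame = payload + overhead = 128 + 18 = 146
Overhead % = 18 / 146 * 100 = 12.3288% -> 12.33% (2 dp)

12.33


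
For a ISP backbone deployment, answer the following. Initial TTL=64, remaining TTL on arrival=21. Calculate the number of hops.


Given: initial TTL = 64, received TTL = 21
Hops = initial TTL - received TTL
Hops = 64 - 21 = 43

43


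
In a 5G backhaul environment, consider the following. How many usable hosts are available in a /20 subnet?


Given: subnet mask /20
Host bits = 32 - 20 = 12
Total addresses = 2^12 = 4096
Usable hosts = 4096 - 2 (network + broadcast) = 4094

4094


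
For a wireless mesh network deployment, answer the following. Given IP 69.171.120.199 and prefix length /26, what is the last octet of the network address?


Given: IP = 69.171.120.199, prefix = /26
Subnet mask = 255.255.255.192
Last octet of IP: 199
Last octet of mask: 192
Network last octet = 199 AND 192 = 192

192


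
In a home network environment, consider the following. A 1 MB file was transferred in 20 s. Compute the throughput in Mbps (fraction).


Given: file = 1 MB, time = 20 s
File in Mb = 1 * 8 = 8 Mb
Throughput = 8 / 20 Mbps
Throughput = 2/5 Mbps

2/5


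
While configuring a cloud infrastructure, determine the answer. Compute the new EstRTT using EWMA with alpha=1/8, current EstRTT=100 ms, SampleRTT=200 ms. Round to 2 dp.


Given: EstRTT = 100 ms, SampleRTT = 200 ms, alpha = 1/8
New EstRTT = (1 - alpha) * EstRTT + alpha * SampleRTT
(7/8) * 100 = 87.5
(1/8) * 200 = 25
New EstRTT = 87.5 + 25 = 112.5 ms -> 112.50 ms (2 dp)

112.50


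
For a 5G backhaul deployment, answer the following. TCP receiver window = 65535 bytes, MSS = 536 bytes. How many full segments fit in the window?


Given: RWND = 65535 bytes, MSS = 536 bytes
Full segments = floor(RWND / MSS)
Full segments = floor(65535 / 536)
Full segments = floor(122.2668) = 122

122


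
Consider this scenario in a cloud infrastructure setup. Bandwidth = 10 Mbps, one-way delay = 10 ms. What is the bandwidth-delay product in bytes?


Given: bandwidth = 10 Mbps, delay = 10 ms
BDP in bits = 10 * 10^6 * 10 / 1000
BDP in bits = 100000
BDP in bytes = 100000 / 8 = 12500

12500


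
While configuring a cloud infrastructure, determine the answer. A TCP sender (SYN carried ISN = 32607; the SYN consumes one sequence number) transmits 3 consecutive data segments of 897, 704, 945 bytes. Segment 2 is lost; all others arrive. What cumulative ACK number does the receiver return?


SYN uses sequence number 32607; first data byte = ISN + 1 = 32608.
Segment 1: SEQ = 32608, len = 897 B, covers [32608, 33504]
Segment 2: SEQ = 33505, len = 704 B, covers [33505, 34208] [LOST]
Segment 3: SEQ = 34209, len = 945 B, covers [34209, 35153]
In-order data received: bytes [32608, 33504] (segments 1..1).
Segment 2 missing -> gap begins at byte 33505; later segments buffered out of order.
Cumulative ACK = next expected in-order byte = 32608 + 897 = 33505

33505


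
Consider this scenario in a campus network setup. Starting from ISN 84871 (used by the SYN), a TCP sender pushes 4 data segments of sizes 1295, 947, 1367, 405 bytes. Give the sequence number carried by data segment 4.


The SYN occupies sequence number ISN = 84871, so the first data byte is ISN + 1 = 84872.
SEQ of data segment i = (ISN + 1) + sum of payload sizes of segments 1..i-1.
Segment 1: SEQ = 84872, payload = 1295 bytes
Segment 2: SEQ = 86167, payload = 947 bytes
Segment 3: SEQ = 87114, payload = 1367 bytes
Segment 4: SEQ = 88481, payload = 405 bytes
SEQ of segment 4 = 84872 + 1295 + 947 + 1367 = 88481

88481


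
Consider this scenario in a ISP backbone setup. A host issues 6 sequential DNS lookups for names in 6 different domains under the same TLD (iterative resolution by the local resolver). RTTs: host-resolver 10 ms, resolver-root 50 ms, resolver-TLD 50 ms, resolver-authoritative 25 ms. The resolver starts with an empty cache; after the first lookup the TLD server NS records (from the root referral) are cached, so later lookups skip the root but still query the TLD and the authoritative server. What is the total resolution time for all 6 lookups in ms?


Lookup 1 (cold cache): local + root + TLD + auth = 10 + 50 + 50 + 25 = 135 ms
Lookups 2..6 (TLD NS cached -> skip root; new domain -> still ask TLD and auth): local + TLD + auth = 10 + 50 + 25 = 85 ms each
Remaining 5 lookups: 5 * 85 = 425 ms
Total = 135 + 425 = 560 ms

560


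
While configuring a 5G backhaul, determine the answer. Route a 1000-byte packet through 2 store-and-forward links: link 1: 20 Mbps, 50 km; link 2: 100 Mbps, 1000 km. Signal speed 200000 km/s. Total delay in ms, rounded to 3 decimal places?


Packet = 1000 bytes = 8000 bits. Store-and-forward: sum (t_trans + t_prop) per link.
Link 1: t_trans = 8000/(20*10^6) s = 0.4000 ms; t_prop = 50/200000 s = 0.2500 ms; subtotal = 0.6500 ms
Link 2: t_trans = 8000/(100*10^6) s = 0.0800 ms; t_prop = 1000/200000 s = 5.0000 ms; subtotal = 5.0800 ms
End-to-end = 0.6500 + 5.0800 = 5.7300 ms -> 5.730 ms (3 dp)

5.730


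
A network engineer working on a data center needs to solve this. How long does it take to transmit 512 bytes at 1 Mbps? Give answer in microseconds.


Given: packet = 512 bytes, bandwidth = 1 Mbps
Packet in bits = 512 * 8 = 4096 bits
Bandwidth = 1 * 10^6 = 1000000 bps
Time = 4096 / 1000000 seconds
Time in us = 4096 * 10^6 / 1000000 = 4096

4096


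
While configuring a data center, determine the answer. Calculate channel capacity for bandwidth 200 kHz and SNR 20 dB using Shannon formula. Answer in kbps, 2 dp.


Given: B = 200 kHz, SNR = 20 dB
SNR linear = 10^(20/10) = 100
1 + SNR = 101
log2(101) = 6.6582114828
C = 200 * 1000 * 6.6582114828 = 1331642.2966 bps
C = 1331.642297 kbps -> 1331.64 kbps (2 dp)

1331.64


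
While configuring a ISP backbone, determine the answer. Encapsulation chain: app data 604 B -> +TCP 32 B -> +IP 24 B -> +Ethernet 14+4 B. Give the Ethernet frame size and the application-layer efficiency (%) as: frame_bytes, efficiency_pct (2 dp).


TCP segment = 604 + 32 = 636 B
IP packet = 636 + 24 = 660 B
Ethernet frame = 660 + 14 + 4 = 678 B
Efficiency = app / frame = 604 / 678 = 0.890855 = 89.0855% -> 89.09% (2 dp)

678, 89.09


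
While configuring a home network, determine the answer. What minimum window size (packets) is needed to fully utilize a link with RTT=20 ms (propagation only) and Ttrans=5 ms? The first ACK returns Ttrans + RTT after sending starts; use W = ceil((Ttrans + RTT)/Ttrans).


Given: Ttrans = 5 ms, RTT = 20 ms (= 2 * Tprop, Tprop = 10 ms)
Time until first ACK returns = Ttrans + RTT = 5 + 20 = 25 ms
Need W * Ttrans >= Ttrans + RTT  ->  W >= (Ttrans + RTT) / Ttrans
(Ttrans + RTT) / Ttrans = 25 / 5 = 5
W_min = ceil(5) = 5

5


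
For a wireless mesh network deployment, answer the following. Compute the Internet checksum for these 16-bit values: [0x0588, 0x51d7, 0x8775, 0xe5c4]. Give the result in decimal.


Given words: [0x0588, 0x51d7, 0x8775, 0xe5c4]
Step 1: Sum all words
Raw sum = 1416 + 20951 + 34677 + 58820 = 115864
Step 2: Fold carry: (50328 + 1) = 50329
One's complement = ~50329 & 0xFFFF = 15206

15206


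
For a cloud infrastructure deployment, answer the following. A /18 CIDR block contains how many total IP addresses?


Given: CIDR prefix /18
Host bits = 32 - 18 = 14
Total addresses = 2^14 = 16384

16384


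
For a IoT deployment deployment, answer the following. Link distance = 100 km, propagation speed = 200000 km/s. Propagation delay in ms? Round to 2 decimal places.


Given: distance = 100 km, speed = 200000 km/s
Delay = distance / speed = 100 / 200000 seconds
Delay in ms = 100 * 1000 / 200000
Delay = 0.5000 ms
Rounded to 2 dp = 0.50 ms

0.50


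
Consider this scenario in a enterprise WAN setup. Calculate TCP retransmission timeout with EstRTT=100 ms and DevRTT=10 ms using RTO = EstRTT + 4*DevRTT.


Given: EstRTT = 100 ms, DevRTT = 10 ms
Timeout = EstRTT + 4 * DevRTT
4 * DevRTT = 4 * 10 = 40
Timeout = 100 + 40 = 140 ms

140


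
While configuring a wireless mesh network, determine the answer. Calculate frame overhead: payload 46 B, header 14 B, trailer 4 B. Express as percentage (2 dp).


Given: payload = 46 B, header = 14 B, trailer = 4 B
Overhead bytes = header + trailer = 14 + 4 = 18
Total frame = payload + overhead = 46 + 18 = 64
Overhead % = 18 / 64 * 100 = 28.1250% -> 28.13% (2 dp)

28.13


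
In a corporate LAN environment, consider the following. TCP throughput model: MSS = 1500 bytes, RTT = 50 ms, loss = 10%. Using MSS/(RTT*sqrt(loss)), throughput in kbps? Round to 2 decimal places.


Given: MSS = 1500 bytes, RTT = 50 ms, loss = 10%
RTT in seconds = 50 / 1000 = 0.05
Loss rate = 10% = 0.1
sqrt(loss) = sqrt(0.1) = 0.316227766017
Throughput (bytes/s) = 1500 / (0.05 * 0.316227766017) = 94868.3298
Throughput (kbps) = 94868.3298 * 8 / 1000 = 758.946638 -> 758.95 kbps (2 dp)

758.95


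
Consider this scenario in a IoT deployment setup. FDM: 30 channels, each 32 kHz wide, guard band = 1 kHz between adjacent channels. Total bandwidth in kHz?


Given: 30 channels, 32 kHz each, guard = 1 kHz
Channel bandwidth = 30 * 32 = 960 kHz
Guard bands = 29 gaps * 1 kHz = 29 kHz
Total = 960 + 29 = 989 kHz

989
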